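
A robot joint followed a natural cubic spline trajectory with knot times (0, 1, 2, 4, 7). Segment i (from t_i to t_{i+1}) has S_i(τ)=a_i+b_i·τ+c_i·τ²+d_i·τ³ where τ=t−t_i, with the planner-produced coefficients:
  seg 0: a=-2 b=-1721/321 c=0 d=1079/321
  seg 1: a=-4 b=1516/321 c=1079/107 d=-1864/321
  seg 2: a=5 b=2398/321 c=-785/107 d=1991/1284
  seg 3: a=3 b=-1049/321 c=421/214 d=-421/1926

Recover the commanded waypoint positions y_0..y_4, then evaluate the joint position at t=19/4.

y_0=-2 y_1=-4 y_2=5 y_3=3 y_4=5
S(19/4) = 21413/13696

y_0 = S_0(0) = a_0 = -2
y_1 = S_1(0) = a_1 = -4
y_2 = S_2(0) = a_2 = 5
y_3 = S_3(0) = a_3 = 3
y_4 = S_3(3) = 5
t_q=19/4 is in segment 3 (τ=3/4); S_3(τ)=21413/13696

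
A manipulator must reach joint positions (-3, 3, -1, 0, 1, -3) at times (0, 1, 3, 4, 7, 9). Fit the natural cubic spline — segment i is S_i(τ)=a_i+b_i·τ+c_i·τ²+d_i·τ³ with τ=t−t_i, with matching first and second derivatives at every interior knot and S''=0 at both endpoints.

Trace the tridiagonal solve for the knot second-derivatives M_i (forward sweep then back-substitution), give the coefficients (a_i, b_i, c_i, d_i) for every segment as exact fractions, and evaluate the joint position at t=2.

Δ: Δ0=6, Δ1=-2, Δ2=1, Δ3=1/3, Δ4=-2
row 1: diag=6, rhs=-48; c'=1/3, d'=-8
row 2: denom=6−2·1/3=16/3; d'=(18−2·-8)/(16/3)=51/8
row 3: denom=8−1·3/16=125/16; d'=(-4−1·51/8)/(125/16)=-166/125
row 4: denom=10−3·48/125=1106/125; d'=(-14−3·-166/125)/(1106/125)=-626/553
back: M4=-626/553
back: M3=-166/125−48/125·-626/553=-494/553
back: M2=51/8−3/16·-494/553=3618/553
back: M1=-8−1/3·3618/553=-5630/553
M: M0=0, M1=-5630/553, M2=3618/553, M3=-494/553, M4=-626/553, M5=0
seg 0: a=-3, c=M0/2=0, d=(M1−M0)/(6·1)=-2815/1659, b=Δ0−h0·(2M0+M1)/6=12769/1659
seg 1: a=3, c=M1/2=-2815/553, d=(M2−M1)/(6·2)=2312/1659, b=Δ1−h1·(2M1+M2)/6=4324/1659
seg 2: a=-1, c=M2/2=1809/553, d=(M3−M2)/(6·1)=-2056/1659, b=Δ2−h2·(2M2+M3)/6=-1712/1659
seg 3: a=0, c=M3/2=-247/553, d=(M4−M3)/(6·3)=-22/1659, b=Δ3−h3·(2M3+M4)/6=2974/1659
seg 4: a=1, c=M4/2=-313/553, d=(M5−M4)/(6·2)=313/3318, b=Δ4−h4·(2M4+M5)/6=-2066/1659
t_q=2 → seg 1, τ=1; S=3+4324/1659·τ+-2815/553·τ²+2312/1659·τ³=1056/553

  seg 0: a=-3 b=12769/1659 c=0 d=-2815/1659
  seg 1: a=3 b=4324/1659 c=-2815/553 d=2312/1659
  seg 2: a=-1 b=-1712/1659 c=1809/553 d=-2056/1659
  seg 3: a=0 b=2974/1659 c=-247/553 d=-22/1659
  seg 4: a=1 b=-2066/1659 c=-313/553 d=313/3318
S(2) = 1056/553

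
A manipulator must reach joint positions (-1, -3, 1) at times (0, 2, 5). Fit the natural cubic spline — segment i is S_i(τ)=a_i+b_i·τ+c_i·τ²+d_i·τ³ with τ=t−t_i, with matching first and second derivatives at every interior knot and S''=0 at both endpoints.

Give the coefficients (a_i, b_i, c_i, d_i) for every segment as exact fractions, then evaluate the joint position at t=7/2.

Δ: Δ0=-1, Δ1=4/3
row 1: diag=10, rhs=14; c'=3/10, d'=7/5
back: M1=7/5
M: M0=0, M1=7/5, M2=0
seg 0: a=-1, c=M0/2=0, d=(M1−M0)/(6·2)=7/60, b=Δ0−h0·(2M0+M1)/6=-22/15
seg 1: a=-3, c=M1/2=7/10, d=(M2−M1)/(6·3)=-7/90, b=Δ1−h1·(2M1+M2)/6=-1/15
t_q=7/2 → seg 1, τ=3/2; S=-3+-1/15·τ+7/10·τ²+-7/90·τ³=-143/80

  seg 0: a=-1 b=-22/15 c=0 d=7/60
  seg 1: a=-3 b=-1/15 c=7/10 d=-7/90
S(7/2) = -143/80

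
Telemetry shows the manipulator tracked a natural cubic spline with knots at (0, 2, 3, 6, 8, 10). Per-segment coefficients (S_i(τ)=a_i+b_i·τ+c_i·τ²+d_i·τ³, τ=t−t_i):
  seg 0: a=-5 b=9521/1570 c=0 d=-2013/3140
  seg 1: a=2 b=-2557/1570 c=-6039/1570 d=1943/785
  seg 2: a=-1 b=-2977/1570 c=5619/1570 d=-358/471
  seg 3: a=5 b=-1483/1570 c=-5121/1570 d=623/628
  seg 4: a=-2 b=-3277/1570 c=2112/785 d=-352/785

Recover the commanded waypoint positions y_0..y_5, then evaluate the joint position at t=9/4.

y_0 = S_0(0) = a_0 = -5
y_1 = S_1(0) = a_1 = 2
y_2 = S_2(0) = a_2 = -1
y_3 = S_3(0) = a_3 = 5
y_4 = S_4(0) = a_4 = -2
y_5 = S_4(2) = 1
t_q=9/4 is in segment 1 (τ=1/4); S_1(τ)=69889/50240

y_0=-5 y_1=2 y_2=-1 y_3=5 y_4=-2 y_5=1
S(9/4) = 69889/50240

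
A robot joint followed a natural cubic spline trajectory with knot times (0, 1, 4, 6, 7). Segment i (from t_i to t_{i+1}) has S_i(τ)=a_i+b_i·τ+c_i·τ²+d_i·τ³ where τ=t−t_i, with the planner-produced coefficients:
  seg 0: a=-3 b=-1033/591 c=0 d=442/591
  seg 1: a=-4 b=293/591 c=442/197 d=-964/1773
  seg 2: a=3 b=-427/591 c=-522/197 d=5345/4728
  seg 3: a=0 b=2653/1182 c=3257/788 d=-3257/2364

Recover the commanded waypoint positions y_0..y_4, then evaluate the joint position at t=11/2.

y_0=-3 y_1=-4 y_2=3 y_3=0 y_4=5
S(11/2) = -2903/12608

y_0 = S_0(0) = a_0 = -3
y_1 = S_1(0) = a_1 = -4
y_2 = S_2(0) = a_2 = 3
y_3 = S_3(0) = a_3 = 0
y_4 = S_3(1) = 5
t_q=11/2 is in segment 2 (τ=3/2); S_2(τ)=-2903/12608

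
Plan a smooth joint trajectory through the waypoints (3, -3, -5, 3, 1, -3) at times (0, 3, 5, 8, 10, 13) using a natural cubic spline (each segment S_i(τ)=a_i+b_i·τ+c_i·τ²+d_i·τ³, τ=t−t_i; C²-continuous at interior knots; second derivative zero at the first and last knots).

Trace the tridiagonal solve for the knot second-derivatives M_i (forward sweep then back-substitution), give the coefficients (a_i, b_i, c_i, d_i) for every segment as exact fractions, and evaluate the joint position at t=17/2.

Δ: Δ0=-2, Δ1=-1, Δ2=8/3, Δ3=-1, Δ4=-4/3
row 1: diag=10, rhs=6; c'=1/5, d'=3/5
row 2: denom=10−2·1/5=48/5; d'=(22−2·3/5)/(48/5)=13/6
row 3: denom=10−3·5/16=145/16; d'=(-22−3·13/6)/(145/16)=-456/145
row 4: denom=10−2·32/145=1386/145; d'=(-2−2·-456/145)/(1386/145)=311/693
back: M4=311/693
back: M3=-456/145−32/145·311/693=-2248/693
back: M2=13/6−5/16·-2248/693=2204/693
back: M1=3/5−1/5·2204/693=-25/693
M: M0=0, M1=-25/693, M2=2204/693, M3=-2248/693, M4=311/693, M5=0
seg 0: a=3, c=M0/2=0, d=(M1−M0)/(6·3)=-25/12474, b=Δ0−h0·(2M0+M1)/6=-2747/1386
seg 1: a=-3, c=M1/2=-25/1386, d=(M2−M1)/(6·2)=743/2772, b=Δ1−h1·(2M1+M2)/6=-1411/693
seg 2: a=-5, c=M2/2=1102/693, d=(M3−M2)/(6·3)=-106/297, b=Δ2−h2·(2M2+M3)/6=256/231
seg 3: a=3, c=M3/2=-1124/693, d=(M4−M3)/(6·2)=853/2772, b=Δ3−h3·(2M3+M4)/6=78/77
seg 4: a=1, c=M4/2=311/1386, d=(M5−M4)/(6·3)=-311/12474, b=Δ4−h4·(2M4+M5)/6=-1235/693
t_q=17/2 → seg 3, τ=1/2; S=3+78/77·τ+-1124/693·τ²+853/2772·τ³=23207/7392

  seg 0: a=3 b=-2747/1386 c=0 d=-25/12474
  seg 1: a=-3 b=-1411/693 c=-25/1386 d=743/2772
  seg 2: a=-5 b=256/231 c=1102/693 d=-106/297
  seg 3: a=3 b=78/77 c=-1124/693 d=853/2772
  seg 4: a=1 b=-1235/693 c=311/1386 d=-311/12474
S(17/2) = 23207/7392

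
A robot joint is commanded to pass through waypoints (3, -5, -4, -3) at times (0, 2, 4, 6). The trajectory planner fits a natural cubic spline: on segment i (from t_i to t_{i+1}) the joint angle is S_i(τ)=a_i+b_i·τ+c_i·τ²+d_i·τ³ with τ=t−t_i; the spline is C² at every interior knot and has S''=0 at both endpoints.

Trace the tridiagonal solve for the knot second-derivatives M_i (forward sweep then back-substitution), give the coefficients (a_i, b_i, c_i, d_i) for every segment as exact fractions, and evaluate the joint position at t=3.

Δ: Δ0=-4, Δ1=1/2, Δ2=1/2
row 1: diag=8, rhs=27; c'=1/4, d'=27/8
row 2: denom=8−2·1/4=15/2; d'=(0−2·27/8)/(15/2)=-9/10
back: M2=-9/10
back: M1=27/8−1/4·-9/10=18/5
M: M0=0, M1=18/5, M2=-9/10, M3=0
seg 0: a=3, c=M0/2=0, d=(M1−M0)/(6·2)=3/10, b=Δ0−h0·(2M0+M1)/6=-26/5
seg 1: a=-5, c=M1/2=9/5, d=(M2−M1)/(6·2)=-3/8, b=Δ1−h1·(2M1+M2)/6=-8/5
seg 2: a=-4, c=M2/2=-9/20, d=(M3−M2)/(6·2)=3/40, b=Δ2−h2·(2M2+M3)/6=11/10
t_q=3 → seg 1, τ=1; S=-5+-8/5·τ+9/5·τ²+-3/8·τ³=-207/40

  seg 0: a=3 b=-26/5 c=0 d=3/10
  seg 1: a=-5 b=-8/5 c=9/5 d=-3/8
  seg 2: a=-4 b=11/10 c=-9/20 d=3/40
S(3) = -207/40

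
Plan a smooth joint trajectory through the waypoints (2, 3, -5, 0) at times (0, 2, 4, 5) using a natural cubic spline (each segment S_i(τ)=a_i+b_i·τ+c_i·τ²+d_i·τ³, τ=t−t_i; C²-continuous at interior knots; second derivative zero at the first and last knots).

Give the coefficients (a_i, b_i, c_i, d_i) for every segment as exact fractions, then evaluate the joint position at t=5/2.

Δ: Δ0=1/2, Δ1=-4, Δ2=5
row 1: diag=8, rhs=-27; c'=1/4, d'=-27/8
row 2: denom=6−2·1/4=11/2; d'=(54−2·-27/8)/(11/2)=243/22
back: M2=243/22
back: M1=-27/8−1/4·243/22=-135/22
M: M0=0, M1=-135/22, M2=243/22, M3=0
seg 0: a=2, c=M0/2=0, d=(M1−M0)/(6·2)=-45/88, b=Δ0−h0·(2M0+M1)/6=28/11
seg 1: a=3, c=M1/2=-135/44, d=(M2−M1)/(6·2)=63/44, b=Δ1−h1·(2M1+M2)/6=-79/22
seg 2: a=-5, c=M2/2=243/44, d=(M3−M2)/(6·1)=-81/44, b=Δ2−h2·(2M2+M3)/6=29/22
t_q=5/2 → seg 1, τ=1/2; S=3+-79/22·τ+-135/44·τ²+63/44·τ³=217/352

  seg 0: a=2 b=28/11 c=0 d=-45/88
  seg 1: a=3 b=-79/22 c=-135/44 d=63/44
  seg 2: a=-5 b=29/22 c=243/44 d=-81/44
S(5/2) = 217/352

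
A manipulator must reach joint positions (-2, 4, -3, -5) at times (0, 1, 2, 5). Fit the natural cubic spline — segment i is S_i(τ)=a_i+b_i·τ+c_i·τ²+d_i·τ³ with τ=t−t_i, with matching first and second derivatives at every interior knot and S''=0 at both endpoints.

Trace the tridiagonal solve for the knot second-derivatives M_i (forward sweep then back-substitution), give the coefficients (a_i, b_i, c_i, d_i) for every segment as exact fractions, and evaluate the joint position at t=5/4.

  seg 0: a=-2 b=889/93 c=0 d=-331/93
  seg 1: a=4 b=-104/93 c=-331/31 d=446/93
  seg 2: a=-3 b=-752/93 c=115/31 d=-115/279
S(5/4) = 3103/992

Δ: Δ0=6, Δ1=-7, Δ2=-2/3
row 1: diag=4, rhs=-78; c'=1/4, d'=-39/2
row 2: denom=8−1·1/4=31/4; d'=(38−1·-39/2)/(31/4)=230/31
back: M2=230/31
back: M1=-39/2−1/4·230/31=-662/31
M: M0=0, M1=-662/31, M2=230/31, M3=0
seg 0: a=-2, c=M0/2=0, d=(M1−M0)/(6·1)=-331/93, b=Δ0−h0·(2M0+M1)/6=889/93
seg 1: a=4, c=M1/2=-331/31, d=(M2−M1)/(6·1)=446/93, b=Δ1−h1·(2M1+M2)/6=-104/93
seg 2: a=-3, c=M2/2=115/31, d=(M3−M2)/(6·3)=-115/279, b=Δ2−h2·(2M2+M3)/6=-752/93
t_q=5/4 → seg 1, τ=1/4; S=4+-104/93·τ+-331/31·τ²+446/93·τ³=3103/992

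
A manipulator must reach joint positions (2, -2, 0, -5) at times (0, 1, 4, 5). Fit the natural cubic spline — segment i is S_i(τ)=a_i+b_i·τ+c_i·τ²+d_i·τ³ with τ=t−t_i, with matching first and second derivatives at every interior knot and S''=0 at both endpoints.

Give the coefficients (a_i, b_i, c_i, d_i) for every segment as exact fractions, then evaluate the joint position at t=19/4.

Δ: Δ0=-4, Δ1=2/3, Δ2=-5
row 1: diag=8, rhs=28; c'=3/8, d'=7/2
row 2: denom=8−3·3/8=55/8; d'=(-34−3·7/2)/(55/8)=-356/55
back: M2=-356/55
back: M1=7/2−3/8·-356/55=326/55
M: M0=0, M1=326/55, M2=-356/55, M3=0
seg 0: a=2, c=M0/2=0, d=(M1−M0)/(6·1)=163/165, b=Δ0−h0·(2M0+M1)/6=-823/165
seg 1: a=-2, c=M1/2=163/55, d=(M2−M1)/(6·3)=-31/45, b=Δ1−h1·(2M1+M2)/6=-334/165
seg 2: a=0, c=M2/2=-178/55, d=(M3−M2)/(6·1)=178/165, b=Δ2−h2·(2M2+M3)/6=-469/165
t_q=19/4 → seg 2, τ=3/4; S=0+-469/165·τ+-178/55·τ²+178/165·τ³=-1231/352

  seg 0: a=2 b=-823/165 c=0 d=163/165
  seg 1: a=-2 b=-334/165 c=163/55 d=-31/45
  seg 2: a=0 b=-469/165 c=-178/55 d=178/165
S(19/4) = -1231/352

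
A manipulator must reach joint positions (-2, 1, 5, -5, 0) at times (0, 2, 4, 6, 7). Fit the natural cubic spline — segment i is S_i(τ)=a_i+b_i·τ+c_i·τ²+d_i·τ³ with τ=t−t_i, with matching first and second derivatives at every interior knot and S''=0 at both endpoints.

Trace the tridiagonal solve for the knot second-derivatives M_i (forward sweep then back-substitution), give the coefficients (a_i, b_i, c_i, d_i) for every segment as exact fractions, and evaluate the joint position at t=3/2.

Δ: Δ0=3/2, Δ1=2, Δ2=-5, Δ3=5
row 1: diag=8, rhs=3; c'=1/4, d'=3/8
row 2: denom=8−2·1/4=15/2; d'=(-42−2·3/8)/(15/2)=-57/10
row 3: denom=6−2·4/15=82/15; d'=(60−2·-57/10)/(82/15)=1071/82
back: M3=1071/82
back: M2=-57/10−4/15·1071/82=-753/82
back: M1=3/8−1/4·-753/82=219/82
M: M0=0, M1=219/82, M2=-753/82, M3=1071/82, M4=0
seg 0: a=-2, c=M0/2=0, d=(M1−M0)/(6·2)=73/328, b=Δ0−h0·(2M0+M1)/6=25/41
seg 1: a=1, c=M1/2=219/164, d=(M2−M1)/(6·2)=-81/82, b=Δ1−h1·(2M1+M2)/6=269/82
seg 2: a=5, c=M2/2=-753/164, d=(M3−M2)/(6·2)=76/41, b=Δ2−h2·(2M2+M3)/6=-265/82
seg 3: a=-5, c=M3/2=1071/164, d=(M4−M3)/(6·1)=-357/164, b=Δ3−h3·(2M3+M4)/6=53/82
t_q=3/2 → seg 0, τ=3/2; S=-2+25/41·τ+0·τ²+73/328·τ³=-877/2624

  seg 0: a=-2 b=25/41 c=0 d=73/328
  seg 1: a=1 b=269/82 c=219/164 d=-81/82
  seg 2: a=5 b=-265/82 c=-753/164 d=76/41
  seg 3: a=-5 b=53/82 c=1071/164 d=-357/164
S(3/2) = -877/2624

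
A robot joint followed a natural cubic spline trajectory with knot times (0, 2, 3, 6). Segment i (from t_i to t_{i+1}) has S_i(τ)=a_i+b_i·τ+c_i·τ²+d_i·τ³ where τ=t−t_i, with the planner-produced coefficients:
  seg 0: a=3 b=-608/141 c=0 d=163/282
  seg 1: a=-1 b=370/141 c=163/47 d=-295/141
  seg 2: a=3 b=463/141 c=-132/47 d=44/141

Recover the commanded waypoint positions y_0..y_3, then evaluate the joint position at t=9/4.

y_0 = S_0(0) = a_0 = 3
y_1 = S_1(0) = a_1 = -1
y_2 = S_2(0) = a_2 = 3
y_3 = S_2(3) = -4
t_q=9/4 is in segment 1 (τ=1/4); S_1(τ)=-481/3008

y_0=3 y_1=-1 y_2=3 y_3=-4
S(9/4) = -481/3008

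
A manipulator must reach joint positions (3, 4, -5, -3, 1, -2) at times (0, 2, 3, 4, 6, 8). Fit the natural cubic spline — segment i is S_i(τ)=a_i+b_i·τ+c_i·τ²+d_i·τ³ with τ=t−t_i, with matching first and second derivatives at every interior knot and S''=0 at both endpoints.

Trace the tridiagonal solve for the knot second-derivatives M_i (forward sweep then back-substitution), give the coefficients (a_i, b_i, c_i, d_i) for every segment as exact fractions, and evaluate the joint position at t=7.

  seg 0: a=3 b=1157/241 c=0 d=-2073/1928
  seg 1: a=4 b=-3905/482 c=-6219/964 d=5353/964
  seg 2: a=-5 b=-4189/964 c=2460/241 d=-3723/964
  seg 3: a=-3 b=2161/482 c=-1329/964 d=33/482
  seg 4: a=1 b=-101/482 c=-933/964 d=311/1928
S(7) = -31/1928

Δ: Δ0=1/2, Δ1=-9, Δ2=2, Δ3=2, Δ4=-3/2
row 1: diag=6, rhs=-57; c'=1/6, d'=-19/2
row 2: denom=4−1·1/6=23/6; d'=(66−1·-19/2)/(23/6)=453/23
row 3: denom=6−1·6/23=132/23; d'=(0−1·453/23)/(132/23)=-151/44
row 4: denom=8−2·23/66=241/33; d'=(-21−2·-151/44)/(241/33)=-933/482
back: M4=-933/482
back: M3=-151/44−23/66·-933/482=-1329/482
back: M2=453/23−6/23·-1329/482=4920/241
back: M1=-19/2−1/6·4920/241=-6219/482
M: M0=0, M1=-6219/482, M2=4920/241, M3=-1329/482, M4=-933/482, M5=0
seg 0: a=3, c=M0/2=0, d=(M1−M0)/(6·2)=-2073/1928, b=Δ0−h0·(2M0+M1)/6=1157/241
seg 1: a=4, c=M1/2=-6219/964, d=(M2−M1)/(6·1)=5353/964, b=Δ1−h1·(2M1+M2)/6=-3905/482
seg 2: a=-5, c=M2/2=2460/241, d=(M3−M2)/(6·1)=-3723/964, b=Δ2−h2·(2M2+M3)/6=-4189/964
seg 3: a=-3, c=M3/2=-1329/964, d=(M4−M3)/(6·2)=33/482, b=Δ3−h3·(2M3+M4)/6=2161/482
seg 4: a=1, c=M4/2=-933/964, d=(M5−M4)/(6·2)=311/1928, b=Δ4−h4·(2M4+M5)/6=-101/482
t_q=7 → seg 4, τ=1; S=1+-101/482·τ+-933/964·τ²+311/1928·τ³=-31/1928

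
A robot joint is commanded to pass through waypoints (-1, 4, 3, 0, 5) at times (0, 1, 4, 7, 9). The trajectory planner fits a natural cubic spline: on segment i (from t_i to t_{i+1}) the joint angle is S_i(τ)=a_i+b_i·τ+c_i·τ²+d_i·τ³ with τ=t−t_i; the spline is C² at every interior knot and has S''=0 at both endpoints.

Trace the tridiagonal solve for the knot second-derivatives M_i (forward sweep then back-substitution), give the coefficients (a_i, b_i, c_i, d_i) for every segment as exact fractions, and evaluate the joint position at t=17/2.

Δ: Δ0=5, Δ1=-1/3, Δ2=-1, Δ3=5/2
row 1: diag=8, rhs=-32; c'=3/8, d'=-4
row 2: denom=12−3·3/8=87/8; d'=(-4−3·-4)/(87/8)=64/87
row 3: denom=10−3·8/29=266/29; d'=(21−3·64/87)/(266/29)=545/266
back: M3=545/266
back: M2=64/87−8/29·545/266=68/399
back: M1=-4−3/8·68/399=-1081/266
M: M0=0, M1=-1081/266, M2=68/399, M3=545/266, M4=0
seg 0: a=-1, c=M0/2=0, d=(M1−M0)/(6·1)=-1081/1596, b=Δ0−h0·(2M0+M1)/6=9061/1596
seg 1: a=4, c=M1/2=-1081/532, d=(M2−M1)/(6·3)=3379/14364, b=Δ1−h1·(2M1+M2)/6=2909/798
seg 2: a=3, c=M2/2=34/399, d=(M3−M2)/(6·3)=1499/14364, b=Δ2−h2·(2M2+M3)/6=-3503/1596
seg 3: a=0, c=M3/2=545/532, d=(M4−M3)/(6·2)=-545/3192, b=Δ3−h3·(2M3+M4)/6=905/798
t_q=17/2 → seg 3, τ=3/2; S=0+905/798·τ+545/532·τ²+-545/3192·τ³=29195/8512

  seg 0: a=-1 b=9061/1596 c=0 d=-1081/1596
  seg 1: a=4 b=2909/798 c=-1081/532 d=3379/14364
  seg 2: a=3 b=-3503/1596 c=34/399 d=1499/14364
  seg 3: a=0 b=905/798 c=545/532 d=-545/3192
S(17/2) = 29195/8512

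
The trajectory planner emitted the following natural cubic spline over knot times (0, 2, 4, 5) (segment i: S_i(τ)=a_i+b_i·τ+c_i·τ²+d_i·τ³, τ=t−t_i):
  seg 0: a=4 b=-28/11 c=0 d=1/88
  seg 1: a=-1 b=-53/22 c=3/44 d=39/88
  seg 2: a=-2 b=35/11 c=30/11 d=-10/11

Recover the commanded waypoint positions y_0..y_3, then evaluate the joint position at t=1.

y_0=4 y_1=-1 y_2=-2 y_3=3
S(1) = 129/88

y_0 = S_0(0) = a_0 = 4
y_1 = S_1(0) = a_1 = -1
y_2 = S_2(0) = a_2 = -2
y_3 = S_2(1) = 3
t_q=1 is in segment 0 (τ=1); S_0(τ)=129/88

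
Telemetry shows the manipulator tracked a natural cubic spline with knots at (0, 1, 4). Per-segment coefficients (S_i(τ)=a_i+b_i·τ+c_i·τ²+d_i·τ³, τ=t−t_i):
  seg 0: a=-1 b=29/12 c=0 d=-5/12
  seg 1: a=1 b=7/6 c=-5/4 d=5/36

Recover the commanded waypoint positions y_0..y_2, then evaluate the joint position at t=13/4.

y_0 = S_0(0) = a_0 = -1
y_1 = S_1(0) = a_1 = 1
y_2 = S_1(3) = -3
t_q=13/4 is in segment 1 (τ=9/4); S_1(τ)=-287/256

y_0=-1 y_1=1 y_2=-3
S(13/4) = -287/256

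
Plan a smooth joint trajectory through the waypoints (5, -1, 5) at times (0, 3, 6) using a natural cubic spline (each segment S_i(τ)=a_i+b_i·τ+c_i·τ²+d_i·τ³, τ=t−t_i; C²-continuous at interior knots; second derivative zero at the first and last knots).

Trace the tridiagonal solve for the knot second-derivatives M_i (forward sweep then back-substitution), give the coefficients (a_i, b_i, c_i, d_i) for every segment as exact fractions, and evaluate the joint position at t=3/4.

  seg 0: a=5 b=-3 c=0 d=1/9
  seg 1: a=-1 b=0 c=1 d=-1/9
S(3/4) = 179/64

Δ: Δ0=-2, Δ1=2
row 1: diag=12, rhs=24; c'=1/4, d'=2
back: M1=2
M: M0=0, M1=2, M2=0
seg 0: a=5, c=M0/2=0, d=(M1−M0)/(6·3)=1/9, b=Δ0−h0·(2M0+M1)/6=-3
seg 1: a=-1, c=M1/2=1, d=(M2−M1)/(6·3)=-1/9, b=Δ1−h1·(2M1+M2)/6=0
t_q=3/4 → seg 0, τ=3/4; S=5+-3·τ+0·τ²+1/9·τ³=179/64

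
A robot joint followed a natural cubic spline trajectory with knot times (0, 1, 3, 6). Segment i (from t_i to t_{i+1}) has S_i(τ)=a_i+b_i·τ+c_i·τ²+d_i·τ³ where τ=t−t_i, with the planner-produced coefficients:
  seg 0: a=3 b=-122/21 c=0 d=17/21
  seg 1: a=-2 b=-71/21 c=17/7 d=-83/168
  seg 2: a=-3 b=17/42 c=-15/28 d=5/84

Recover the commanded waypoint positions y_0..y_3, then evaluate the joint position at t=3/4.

y_0=3 y_1=-2 y_2=-3 y_3=-5
S(3/4) = -65/64

y_0 = S_0(0) = a_0 = 3
y_1 = S_1(0) = a_1 = -2
y_2 = S_2(0) = a_2 = -3
y_3 = S_2(3) = -5
t_q=3/4 is in segment 0 (τ=3/4); S_0(τ)=-65/64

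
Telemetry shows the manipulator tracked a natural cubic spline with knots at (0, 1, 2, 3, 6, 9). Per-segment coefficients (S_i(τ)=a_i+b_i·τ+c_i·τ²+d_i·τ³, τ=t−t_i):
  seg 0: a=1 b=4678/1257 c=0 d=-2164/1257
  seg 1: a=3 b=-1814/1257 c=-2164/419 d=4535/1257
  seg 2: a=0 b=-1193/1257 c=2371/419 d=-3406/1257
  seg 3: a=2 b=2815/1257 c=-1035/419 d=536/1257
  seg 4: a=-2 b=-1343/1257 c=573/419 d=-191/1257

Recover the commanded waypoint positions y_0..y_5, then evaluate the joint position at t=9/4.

y_0 = S_0(0) = a_0 = 1
y_1 = S_1(0) = a_1 = 3
y_2 = S_2(0) = a_2 = 0
y_3 = S_3(0) = a_3 = 2
y_4 = S_4(0) = a_4 = -2
y_5 = S_4(3) = 3
t_q=9/4 is in segment 2 (τ=1/4); S_2(τ)=993/13408

y_0=1 y_1=3 y_2=0 y_3=2 y_4=-2 y_5=3
S(9/4) = 993/13408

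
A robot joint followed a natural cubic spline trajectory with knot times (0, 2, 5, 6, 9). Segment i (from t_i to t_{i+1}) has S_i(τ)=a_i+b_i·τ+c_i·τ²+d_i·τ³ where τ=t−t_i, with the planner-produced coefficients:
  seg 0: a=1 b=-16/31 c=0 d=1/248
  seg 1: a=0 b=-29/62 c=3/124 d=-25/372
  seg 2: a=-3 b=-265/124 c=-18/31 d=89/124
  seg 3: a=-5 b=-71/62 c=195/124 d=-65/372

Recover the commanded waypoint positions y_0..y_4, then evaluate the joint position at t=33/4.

y_0 = S_0(0) = a_0 = 1
y_1 = S_1(0) = a_1 = 0
y_2 = S_2(0) = a_2 = -3
y_3 = S_3(0) = a_3 = -5
y_4 = S_3(3) = 1
t_q=33/4 is in segment 3 (τ=9/4); S_3(τ)=-12743/7936

y_0=1 y_1=0 y_2=-3 y_3=-5 y_4=1
S(33/4) = -12743/7936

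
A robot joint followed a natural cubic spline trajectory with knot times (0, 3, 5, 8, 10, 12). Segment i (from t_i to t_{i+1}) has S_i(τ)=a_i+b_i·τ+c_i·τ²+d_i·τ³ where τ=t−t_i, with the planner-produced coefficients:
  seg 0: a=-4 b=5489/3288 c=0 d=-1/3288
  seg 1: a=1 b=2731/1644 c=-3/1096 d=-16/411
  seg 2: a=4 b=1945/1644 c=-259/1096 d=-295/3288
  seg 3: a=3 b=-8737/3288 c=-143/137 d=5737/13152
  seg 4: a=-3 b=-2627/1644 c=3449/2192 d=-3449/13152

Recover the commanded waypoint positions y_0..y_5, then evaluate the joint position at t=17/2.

y_0=-4 y_1=1 y_2=4 y_3=3 y_4=-3 y_5=-2
S(17/2) = 51379/35072

y_0 = S_0(0) = a_0 = -4
y_1 = S_1(0) = a_1 = 1
y_2 = S_2(0) = a_2 = 4
y_3 = S_3(0) = a_3 = 3
y_4 = S_4(0) = a_4 = -3
y_5 = S_4(2) = -2
t_q=17/2 is in segment 3 (τ=1/2); S_3(τ)=51379/35072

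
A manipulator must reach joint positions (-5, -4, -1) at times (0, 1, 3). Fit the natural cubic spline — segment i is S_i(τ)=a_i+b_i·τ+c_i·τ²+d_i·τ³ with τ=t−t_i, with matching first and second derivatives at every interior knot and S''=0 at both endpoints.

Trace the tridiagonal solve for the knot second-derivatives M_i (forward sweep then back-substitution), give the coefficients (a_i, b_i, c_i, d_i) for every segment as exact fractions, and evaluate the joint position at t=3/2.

  seg 0: a=-5 b=11/12 c=0 d=1/12
  seg 1: a=-4 b=7/6 c=1/4 d=-1/24
S(3/2) = -215/64

Δ: Δ0=1, Δ1=3/2
row 1: diag=6, rhs=3; c'=1/3, d'=1/2
back: M1=1/2
M: M0=0, M1=1/2, M2=0
seg 0: a=-5, c=M0/2=0, d=(M1−M0)/(6·1)=1/12, b=Δ0−h0·(2M0+M1)/6=11/12
seg 1: a=-4, c=M1/2=1/4, d=(M2−M1)/(6·2)=-1/24, b=Δ1−h1·(2M1+M2)/6=7/6
t_q=3/2 → seg 1, τ=1/2; S=-4+7/6·τ+1/4·τ²+-1/24·τ³=-215/64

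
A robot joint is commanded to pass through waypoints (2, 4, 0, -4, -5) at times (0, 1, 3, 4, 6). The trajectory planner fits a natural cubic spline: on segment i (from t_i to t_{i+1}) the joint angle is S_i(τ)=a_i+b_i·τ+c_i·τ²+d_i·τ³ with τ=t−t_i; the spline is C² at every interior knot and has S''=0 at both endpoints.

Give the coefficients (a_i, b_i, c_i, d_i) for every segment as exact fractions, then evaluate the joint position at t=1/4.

Δ: Δ0=2, Δ1=-2, Δ2=-4, Δ3=-1/2
row 1: diag=6, rhs=-24; c'=1/3, d'=-4
row 2: denom=6−2·1/3=16/3; d'=(-12−2·-4)/(16/3)=-3/4
row 3: denom=6−1·3/16=93/16; d'=(21−1·-3/4)/(93/16)=116/31
back: M3=116/31
back: M2=-3/4−3/16·116/31=-45/31
back: M1=-4−1/3·-45/31=-109/31
M: M0=0, M1=-109/31, M2=-45/31, M3=116/31, M4=0
seg 0: a=2, c=M0/2=0, d=(M1−M0)/(6·1)=-109/186, b=Δ0−h0·(2M0+M1)/6=481/186
seg 1: a=4, c=M1/2=-109/62, d=(M2−M1)/(6·2)=16/93, b=Δ1−h1·(2M1+M2)/6=77/93
seg 2: a=0, c=M2/2=-45/62, d=(M3−M2)/(6·1)=161/186, b=Δ2−h2·(2M2+M3)/6=-385/93
seg 3: a=-4, c=M3/2=58/31, d=(M4−M3)/(6·2)=-29/93, b=Δ3−h3·(2M3+M4)/6=-557/186
t_q=1/4 → seg 0, τ=1/4; S=2+481/186·τ+0·τ²+-109/186·τ³=10465/3968

  seg 0: a=2 b=481/186 c=0 d=-109/186
  seg 1: a=4 b=77/93 c=-109/62 d=16/93
  seg 2: a=0 b=-385/93 c=-45/62 d=161/186
  seg 3: a=-4 b=-557/186 c=58/31 d=-29/93
S(1/4) = 10465/3968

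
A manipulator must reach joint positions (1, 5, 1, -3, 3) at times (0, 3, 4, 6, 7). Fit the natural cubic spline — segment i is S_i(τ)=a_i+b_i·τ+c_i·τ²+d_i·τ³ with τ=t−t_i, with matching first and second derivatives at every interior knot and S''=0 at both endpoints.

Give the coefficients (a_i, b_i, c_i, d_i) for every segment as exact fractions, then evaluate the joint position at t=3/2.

Δ: Δ0=4/3, Δ1=-4, Δ2=-2, Δ3=6
row 1: diag=8, rhs=-32; c'=1/8, d'=-4
row 2: denom=6−1·1/8=47/8; d'=(12−1·-4)/(47/8)=128/47
row 3: denom=6−2·16/47=250/47; d'=(48−2·128/47)/(250/47)=8
back: M3=8
back: M2=128/47−16/47·8=0
back: M1=-4−1/8·0=-4
M: M0=0, M1=-4, M2=0, M3=8, M4=0
seg 0: a=1, c=M0/2=0, d=(M1−M0)/(6·3)=-2/9, b=Δ0−h0·(2M0+M1)/6=10/3
seg 1: a=5, c=M1/2=-2, d=(M2−M1)/(6·1)=2/3, b=Δ1−h1·(2M1+M2)/6=-8/3
seg 2: a=1, c=M2/2=0, d=(M3−M2)/(6·2)=2/3, b=Δ2−h2·(2M2+M3)/6=-14/3
seg 3: a=-3, c=M3/2=4, d=(M4−M3)/(6·1)=-4/3, b=Δ3−h3·(2M3+M4)/6=10/3
t_q=3/2 → seg 0, τ=3/2; S=1+10/3·τ+0·τ²+-2/9·τ³=21/4

  seg 0: a=1 b=10/3 c=0 d=-2/9
  seg 1: a=5 b=-8/3 c=-2 d=2/3
  seg 2: a=1 b=-14/3 c=0 d=2/3
  seg 3: a=-3 b=10/3 c=4 d=-4/3
S(3/2) = 21/4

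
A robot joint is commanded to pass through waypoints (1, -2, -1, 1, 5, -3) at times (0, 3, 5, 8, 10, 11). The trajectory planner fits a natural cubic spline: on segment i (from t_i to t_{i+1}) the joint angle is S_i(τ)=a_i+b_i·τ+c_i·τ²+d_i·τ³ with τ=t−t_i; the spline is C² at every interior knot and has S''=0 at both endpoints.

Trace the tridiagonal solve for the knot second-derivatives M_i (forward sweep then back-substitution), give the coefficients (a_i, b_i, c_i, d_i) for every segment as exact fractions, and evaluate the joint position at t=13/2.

  seg 0: a=1 b=-7561/4836 c=0 d=2725/43524
  seg 1: a=-2 b=307/2418 c=2725/4836 d=-1823/9672
  seg 2: a=-1 b=48/403 c=-686/1209 d=2720/10881
  seg 3: a=1 b=1396/403 c=678/403 d=-973/806
  seg 4: a=5 b=-1730/403 c=-2241/403 d=747/403
S(13/2) = -1011/806

Δ: Δ0=-1, Δ1=1/2, Δ2=2/3, Δ3=2, Δ4=-8
row 1: diag=10, rhs=9; c'=1/5, d'=9/10
row 2: denom=10−2·1/5=48/5; d'=(1−2·9/10)/(48/5)=-1/12
row 3: denom=10−3·5/16=145/16; d'=(8−3·-1/12)/(145/16)=132/145
row 4: denom=6−2·32/145=806/145; d'=(-60−2·132/145)/(806/145)=-4482/403
back: M4=-4482/403
back: M3=132/145−32/145·-4482/403=1356/403
back: M2=-1/12−5/16·1356/403=-1372/1209
back: M1=9/10−1/5·-1372/1209=2725/2418
M: M0=0, M1=2725/2418, M2=-1372/1209, M3=1356/403, M4=-4482/403, M5=0
seg 0: a=1, c=M0/2=0, d=(M1−M0)/(6·3)=2725/43524, b=Δ0−h0·(2M0+M1)/6=-7561/4836
seg 1: a=-2, c=M1/2=2725/4836, d=(M2−M1)/(6·2)=-1823/9672, b=Δ1−h1·(2M1+M2)/6=307/2418
seg 2: a=-1, c=M2/2=-686/1209, d=(M3−M2)/(6·3)=2720/10881, b=Δ2−h2·(2M2+M3)/6=48/403
seg 3: a=1, c=M3/2=678/403, d=(M4−M3)/(6·2)=-973/806, b=Δ3−h3·(2M3+M4)/6=1396/403
seg 4: a=5, c=M4/2=-2241/403, d=(M5−M4)/(6·1)=747/403, b=Δ4−h4·(2M4+M5)/6=-1730/403
t_q=13/2 → seg 2, τ=3/2; S=-1+48/403·τ+-686/1209·τ²+2720/10881·τ³=-1011/806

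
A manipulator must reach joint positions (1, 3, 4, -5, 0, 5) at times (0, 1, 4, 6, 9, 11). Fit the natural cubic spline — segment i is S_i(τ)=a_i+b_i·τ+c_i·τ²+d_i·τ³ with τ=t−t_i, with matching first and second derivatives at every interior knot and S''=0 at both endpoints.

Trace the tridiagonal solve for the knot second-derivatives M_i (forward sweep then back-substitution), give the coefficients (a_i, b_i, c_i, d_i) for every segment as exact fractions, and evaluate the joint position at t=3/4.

  seg 0: a=1 b=24115/12282 c=0 d=449/12282
  seg 1: a=3 b=12731/6141 c=449/4094 d=-25409/110538
  seg 2: a=4 b=-42683/12282 c=-12031/6141 d=5923/8188
  seg 3: a=-5 b=-32317/12282 c=29245/12282 d=-17474/55269
  seg 4: a=0 b=38309/12282 c=-1901/4094 d=1901/24564
S(3/4) = 651897/262016

Δ: Δ0=2, Δ1=1/3, Δ2=-9/2, Δ3=5/3, Δ4=5/2
row 1: diag=8, rhs=-10; c'=3/8, d'=-5/4
row 2: denom=10−3·3/8=71/8; d'=(-29−3·-5/4)/(71/8)=-202/71
row 3: denom=10−2·16/71=678/71; d'=(37−2·-202/71)/(678/71)=3031/678
row 4: denom=10−3·71/226=2047/226; d'=(5−3·3031/678)/(2047/226)=-1901/2047
back: M4=-1901/2047
back: M3=3031/678−71/226·-1901/2047=29245/6141
back: M2=-202/71−16/71·29245/6141=-24062/6141
back: M1=-5/4−3/8·-24062/6141=449/2047
M: M0=0, M1=449/2047, M2=-24062/6141, M3=29245/6141, M4=-1901/2047, M5=0
seg 0: a=1, c=M0/2=0, d=(M1−M0)/(6·1)=449/12282, b=Δ0−h0·(2M0+M1)/6=24115/12282
seg 1: a=3, c=M1/2=449/4094, d=(M2−M1)/(6·3)=-25409/110538, b=Δ1−h1·(2M1+M2)/6=12731/6141
seg 2: a=4, c=M2/2=-12031/6141, d=(M3−M2)/(6·2)=5923/8188, b=Δ2−h2·(2M2+M3)/6=-42683/12282
seg 3: a=-5, c=M3/2=29245/12282, d=(M4−M3)/(6·3)=-17474/55269, b=Δ3−h3·(2M3+M4)/6=-32317/12282
seg 4: a=0, c=M4/2=-1901/4094, d=(M5−M4)/(6·2)=1901/24564, b=Δ4−h4·(2M4+M5)/6=38309/12282
t_q=3/4 → seg 0, τ=3/4; S=1+24115/12282·τ+0·τ²+449/12282·τ³=651897/262016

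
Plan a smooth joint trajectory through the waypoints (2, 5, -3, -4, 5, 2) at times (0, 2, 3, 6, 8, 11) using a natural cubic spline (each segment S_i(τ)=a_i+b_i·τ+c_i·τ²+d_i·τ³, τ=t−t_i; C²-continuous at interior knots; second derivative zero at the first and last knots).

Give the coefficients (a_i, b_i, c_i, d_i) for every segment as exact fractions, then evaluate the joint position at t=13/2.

  seg 0: a=2 b=1663/331 c=0 d=-2333/2648
  seg 1: a=5 b=-3673/662 c=-6999/1324 d=3753/1324
  seg 2: a=-3 b=-10085/1324 c=1065/331 d=-9409/35748
  seg 3: a=-4 b=3033/662 c=3371/3972 d=-3533/7944
  seg 4: a=5 b=2621/993 c=-1807/993 d=1807/8937
S(13/2) = -32891/21184

Δ: Δ0=3/2, Δ1=-8, Δ2=-1/3, Δ3=9/2, Δ4=-1
row 1: diag=6, rhs=-57; c'=1/6, d'=-19/2
row 2: denom=8−1·1/6=47/6; d'=(46−1·-19/2)/(47/6)=333/47
row 3: denom=10−3·18/47=416/47; d'=(29−3·333/47)/(416/47)=7/8
row 4: denom=10−2·47/208=993/104; d'=(-33−2·7/8)/(993/104)=-3614/993
back: M4=-3614/993
back: M3=7/8−47/208·-3614/993=3371/1986
back: M2=333/47−18/47·3371/1986=2130/331
back: M1=-19/2−1/6·2130/331=-6999/662
M: M0=0, M1=-6999/662, M2=2130/331, M3=3371/1986, M4=-3614/993, M5=0
seg 0: a=2, c=M0/2=0, d=(M1−M0)/(6·2)=-2333/2648, b=Δ0−h0·(2M0+M1)/6=1663/331
seg 1: a=5, c=M1/2=-6999/1324, d=(M2−M1)/(6·1)=3753/1324, b=Δ1−h1·(2M1+M2)/6=-3673/662
seg 2: a=-3, c=M2/2=1065/331, d=(M3−M2)/(6·3)=-9409/35748, b=Δ2−h2·(2M2+M3)/6=-10085/1324
seg 3: a=-4, c=M3/2=3371/3972, d=(M4−M3)/(6·2)=-3533/7944, b=Δ3−h3·(2M3+M4)/6=3033/662
seg 4: a=5, c=M4/2=-1807/993, d=(M5−M4)/(6·3)=1807/8937, b=Δ4−h4·(2M4+M5)/6=2621/993
t_q=13/2 → seg 3, τ=1/2; S=-4+3033/662·τ+3371/3972·τ²+-3533/7944·τ³=-32891/21184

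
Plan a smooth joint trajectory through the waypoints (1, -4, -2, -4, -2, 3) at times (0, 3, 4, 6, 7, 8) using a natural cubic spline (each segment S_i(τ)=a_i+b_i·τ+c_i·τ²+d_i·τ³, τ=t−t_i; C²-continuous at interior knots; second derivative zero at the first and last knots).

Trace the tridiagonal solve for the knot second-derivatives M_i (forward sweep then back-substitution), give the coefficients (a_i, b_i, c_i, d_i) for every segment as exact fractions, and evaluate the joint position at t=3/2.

  seg 0: a=1 b=-9574/2859 c=0 d=1603/8577
  seg 1: a=-4 b=4853/2859 c=1603/953 d=-3944/2859
  seg 2: a=-2 b=2639/2859 c=-2341/953 d=2137/2859
  seg 3: a=-4 b=191/2859 c=1933/953 d=-272/2859
  seg 4: a=-2 b=10973/2859 c=1661/953 d=-1661/2859
S(3/2) = -25863/7624

Δ: Δ0=-5/3, Δ1=2, Δ2=-1, Δ3=2, Δ4=5
row 1: diag=8, rhs=22; c'=1/8, d'=11/4
row 2: denom=6−1·1/8=47/8; d'=(-18−1·11/4)/(47/8)=-166/47
row 3: denom=6−2·16/47=250/47; d'=(18−2·-166/47)/(250/47)=589/125
row 4: denom=4−1·47/250=953/250; d'=(18−1·589/125)/(953/250)=3322/953
back: M4=3322/953
back: M3=589/125−47/250·3322/953=3866/953
back: M2=-166/47−16/47·3866/953=-4682/953
back: M1=11/4−1/8·-4682/953=3206/953
M: M0=0, M1=3206/953, M2=-4682/953, M3=3866/953, M4=3322/953, M5=0
seg 0: a=1, c=M0/2=0, d=(M1−M0)/(6·3)=1603/8577, b=Δ0−h0·(2M0+M1)/6=-9574/2859
seg 1: a=-4, c=M1/2=1603/953, d=(M2−M1)/(6·1)=-3944/2859, b=Δ1−h1·(2M1+M2)/6=4853/2859
seg 2: a=-2, c=M2/2=-2341/953, d=(M3−M2)/(6·2)=2137/2859, b=Δ2−h2·(2M2+M3)/6=2639/2859
seg 3: a=-4, c=M3/2=1933/953, d=(M4−M3)/(6·1)=-272/2859, b=Δ3−h3·(2M3+M4)/6=191/2859
seg 4: a=-2, c=M4/2=1661/953, d=(M5−M4)/(6·1)=-1661/2859, b=Δ4−h4·(2M4+M5)/6=10973/2859
t_q=3/2 → seg 0, τ=3/2; S=1+-9574/2859·τ+0·τ²+1603/8577·τ³=-25863/7624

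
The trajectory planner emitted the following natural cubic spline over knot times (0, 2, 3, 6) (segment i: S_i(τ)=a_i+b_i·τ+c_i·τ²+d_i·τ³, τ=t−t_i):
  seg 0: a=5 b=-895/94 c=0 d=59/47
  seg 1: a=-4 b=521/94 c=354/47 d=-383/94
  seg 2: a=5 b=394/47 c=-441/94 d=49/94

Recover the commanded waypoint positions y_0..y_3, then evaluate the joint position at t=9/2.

y_0 = S_0(0) = a_0 = 5
y_1 = S_1(0) = a_1 = -4
y_2 = S_2(0) = a_2 = 5
y_3 = S_2(3) = 2
t_q=9/2 is in segment 2 (τ=3/2); S_2(τ)=6601/752

y_0=5 y_1=-4 y_2=5 y_3=2
S(9/2) = 6601/752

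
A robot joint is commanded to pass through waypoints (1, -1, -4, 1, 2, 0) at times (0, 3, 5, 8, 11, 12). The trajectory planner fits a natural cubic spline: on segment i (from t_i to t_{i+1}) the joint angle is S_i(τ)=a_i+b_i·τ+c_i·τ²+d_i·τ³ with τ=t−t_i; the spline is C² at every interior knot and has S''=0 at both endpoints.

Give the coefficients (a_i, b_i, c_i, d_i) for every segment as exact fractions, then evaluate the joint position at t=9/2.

  seg 0: a=1 b=-229/1272 c=0 d=-619/11448
  seg 1: a=-1 b=-1043/636 c=-619/1272 d=59/212
  seg 2: a=-4 b=-157/636 c=1505/1272 d=-2081/11448
  seg 3: a=1 b=2473/1272 c=-24/53 d=-107/3816
  seg 4: a=2 b=-973/636 c=-299/424 d=299/1272
S(9/2) = -1533/424

Δ: Δ0=-2/3, Δ1=-3/2, Δ2=5/3, Δ3=1/3, Δ4=-2
row 1: diag=10, rhs=-5; c'=1/5, d'=-1/2
row 2: denom=10−2·1/5=48/5; d'=(19−2·-1/2)/(48/5)=25/12
row 3: denom=12−3·5/16=177/16; d'=(-8−3·25/12)/(177/16)=-76/59
row 4: denom=8−3·16/59=424/59; d'=(-14−3·-76/59)/(424/59)=-299/212
back: M4=-299/212
back: M3=-76/59−16/59·-299/212=-48/53
back: M2=25/12−5/16·-48/53=1505/636
back: M1=-1/2−1/5·1505/636=-619/636
M: M0=0, M1=-619/636, M2=1505/636, M3=-48/53, M4=-299/212, M5=0
seg 0: a=1, c=M0/2=0, d=(M1−M0)/(6·3)=-619/11448, b=Δ0−h0·(2M0+M1)/6=-229/1272
seg 1: a=-1, c=M1/2=-619/1272, d=(M2−M1)/(6·2)=59/212, b=Δ1−h1·(2M1+M2)/6=-1043/636
seg 2: a=-4, c=M2/2=1505/1272, d=(M3−M2)/(6·3)=-2081/11448, b=Δ2−h2·(2M2+M3)/6=-157/636
seg 3: a=1, c=M3/2=-24/53, d=(M4−M3)/(6·3)=-107/3816, b=Δ3−h3·(2M3+M4)/6=2473/1272
seg 4: a=2, c=M4/2=-299/424, d=(M5−M4)/(6·1)=299/1272, b=Δ4−h4·(2M4+M5)/6=-973/636
t_q=9/2 → seg 1, τ=3/2; S=-1+-1043/636·τ+-619/1272·τ²+59/212·τ³=-1533/424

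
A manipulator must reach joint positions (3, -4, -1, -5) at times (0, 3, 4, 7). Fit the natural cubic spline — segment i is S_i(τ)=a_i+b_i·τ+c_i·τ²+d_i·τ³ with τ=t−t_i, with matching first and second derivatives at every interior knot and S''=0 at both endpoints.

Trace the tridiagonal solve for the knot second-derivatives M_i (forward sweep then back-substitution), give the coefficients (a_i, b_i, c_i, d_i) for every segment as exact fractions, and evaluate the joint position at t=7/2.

Δ: Δ0=-7/3, Δ1=3, Δ2=-4/3
row 1: diag=8, rhs=32; c'=1/8, d'=4
row 2: denom=8−1·1/8=63/8; d'=(-26−1·4)/(63/8)=-80/21
back: M2=-80/21
back: M1=4−1/8·-80/21=94/21
M: M0=0, M1=94/21, M2=-80/21, M3=0
seg 0: a=3, c=M0/2=0, d=(M1−M0)/(6·3)=47/189, b=Δ0−h0·(2M0+M1)/6=-32/7
seg 1: a=-4, c=M1/2=47/21, d=(M2−M1)/(6·1)=-29/21, b=Δ1−h1·(2M1+M2)/6=15/7
seg 2: a=-1, c=M2/2=-40/21, d=(M3−M2)/(6·3)=40/189, b=Δ2−h2·(2M2+M3)/6=52/21
t_q=7/2 → seg 1, τ=1/2; S=-4+15/7·τ+47/21·τ²+-29/21·τ³=-61/24

  seg 0: a=3 b=-32/7 c=0 d=47/189
  seg 1: a=-4 b=15/7 c=47/21 d=-29/21
  seg 2: a=-1 b=52/21 c=-40/21 d=40/189
S(7/2) = -61/24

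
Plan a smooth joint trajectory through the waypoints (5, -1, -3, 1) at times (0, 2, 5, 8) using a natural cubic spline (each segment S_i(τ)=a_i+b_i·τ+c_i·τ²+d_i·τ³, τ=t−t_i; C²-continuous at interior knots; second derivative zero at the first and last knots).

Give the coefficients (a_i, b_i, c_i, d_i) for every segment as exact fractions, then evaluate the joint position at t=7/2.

  seg 0: a=5 b=-377/111 c=0 d=11/111
  seg 1: a=-1 b=-245/111 c=22/37 d=-1/37
  seg 2: a=-3 b=70/111 c=13/37 d=-13/333
S(7/2) = -907/296

Δ: Δ0=-3, Δ1=-2/3, Δ2=4/3
row 1: diag=10, rhs=14; c'=3/10, d'=7/5
row 2: denom=12−3·3/10=111/10; d'=(12−3·7/5)/(111/10)=26/37
back: M2=26/37
back: M1=7/5−3/10·26/37=44/37
M: M0=0, M1=44/37, M2=26/37, M3=0
seg 0: a=5, c=M0/2=0, d=(M1−M0)/(6·2)=11/111, b=Δ0−h0·(2M0+M1)/6=-377/111
seg 1: a=-1, c=M1/2=22/37, d=(M2−M1)/(6·3)=-1/37, b=Δ1−h1·(2M1+M2)/6=-245/111
seg 2: a=-3, c=M2/2=13/37, d=(M3−M2)/(6·3)=-13/333, b=Δ2−h2·(2M2+M3)/6=70/111
t_q=7/2 → seg 1, τ=3/2; S=-1+-245/111·τ+22/37·τ²+-1/37·τ³=-907/296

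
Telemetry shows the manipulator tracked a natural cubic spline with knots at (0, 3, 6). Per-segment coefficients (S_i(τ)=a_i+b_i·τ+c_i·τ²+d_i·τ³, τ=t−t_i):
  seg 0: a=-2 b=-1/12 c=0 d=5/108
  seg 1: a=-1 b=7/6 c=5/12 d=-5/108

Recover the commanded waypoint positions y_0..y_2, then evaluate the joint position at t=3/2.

y_0 = S_0(0) = a_0 = -2
y_1 = S_1(0) = a_1 = -1
y_2 = S_1(3) = 5
t_q=3/2 is in segment 0 (τ=3/2); S_0(τ)=-63/32

y_0=-2 y_1=-1 y_2=5
S(3/2) = -63/32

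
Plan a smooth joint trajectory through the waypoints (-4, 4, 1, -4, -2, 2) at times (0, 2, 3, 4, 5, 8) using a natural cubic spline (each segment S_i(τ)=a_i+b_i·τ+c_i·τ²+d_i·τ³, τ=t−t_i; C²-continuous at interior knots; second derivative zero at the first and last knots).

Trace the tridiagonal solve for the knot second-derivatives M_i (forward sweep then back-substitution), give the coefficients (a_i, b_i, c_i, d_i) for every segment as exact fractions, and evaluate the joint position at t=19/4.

  seg 0: a=-4 b=2428/399 c=0 d=-208/399
  seg 1: a=4 b=-68/399 c=-416/133 d=17/57
  seg 2: a=1 b=-2207/399 c=-297/133 d=1103/399
  seg 3: a=-4 b=-680/399 c=806/133 d=-940/399
  seg 4: a=-2 b=1336/399 c=-134/133 d=134/1197
S(19/4) = -6093/2128

Δ: Δ0=4, Δ1=-3, Δ2=-5, Δ3=2, Δ4=4/3
row 1: diag=6, rhs=-42; c'=1/6, d'=-7
row 2: denom=4−1·1/6=23/6; d'=(-12−1·-7)/(23/6)=-30/23
row 3: denom=4−1·6/23=86/23; d'=(42−1·-30/23)/(86/23)=498/43
row 4: denom=8−1·23/86=665/86; d'=(-4−1·498/43)/(665/86)=-268/133
back: M4=-268/133
back: M3=498/43−23/86·-268/133=1612/133
back: M2=-30/23−6/23·1612/133=-594/133
back: M1=-7−1/6·-594/133=-832/133
M: M0=0, M1=-832/133, M2=-594/133, M3=1612/133, M4=-268/133, M5=0
seg 0: a=-4, c=M0/2=0, d=(M1−M0)/(6·2)=-208/399, b=Δ0−h0·(2M0+M1)/6=2428/399
seg 1: a=4, c=M1/2=-416/133, d=(M2−M1)/(6·1)=17/57, b=Δ1−h1·(2M1+M2)/6=-68/399
seg 2: a=1, c=M2/2=-297/133, d=(M3−M2)/(6·1)=1103/399, b=Δ2−h2·(2M2+M3)/6=-2207/399
seg 3: a=-4, c=M3/2=806/133, d=(M4−M3)/(6·1)=-940/399, b=Δ3−h3·(2M3+M4)/6=-680/399
seg 4: a=-2, c=M4/2=-134/133, d=(M5−M4)/(6·3)=134/1197, b=Δ4−h4·(2M4+M5)/6=1336/399
t_q=19/4 → seg 3, τ=3/4; S=-4+-680/399·τ+806/133·τ²+-940/399·τ³=-6093/2128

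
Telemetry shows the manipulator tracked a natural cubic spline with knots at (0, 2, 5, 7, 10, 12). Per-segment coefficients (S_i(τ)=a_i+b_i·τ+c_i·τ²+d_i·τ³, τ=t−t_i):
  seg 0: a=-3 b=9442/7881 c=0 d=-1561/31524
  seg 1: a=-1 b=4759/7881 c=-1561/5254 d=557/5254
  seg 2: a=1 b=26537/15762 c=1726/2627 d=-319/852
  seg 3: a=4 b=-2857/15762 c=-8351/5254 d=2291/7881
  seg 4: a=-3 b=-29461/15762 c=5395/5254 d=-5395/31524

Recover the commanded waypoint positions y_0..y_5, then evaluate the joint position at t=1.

y_0 = S_0(0) = a_0 = -3
y_1 = S_1(0) = a_1 = -1
y_2 = S_2(0) = a_2 = 1
y_3 = S_3(0) = a_3 = 4
y_4 = S_4(0) = a_4 = -3
y_5 = S_4(2) = -4
t_q=1 is in segment 0 (τ=1); S_0(τ)=-19455/10508

y_0=-3 y_1=-1 y_2=1 y_3=4 y_4=-3 y_5=-4
S(1) = -19455/10508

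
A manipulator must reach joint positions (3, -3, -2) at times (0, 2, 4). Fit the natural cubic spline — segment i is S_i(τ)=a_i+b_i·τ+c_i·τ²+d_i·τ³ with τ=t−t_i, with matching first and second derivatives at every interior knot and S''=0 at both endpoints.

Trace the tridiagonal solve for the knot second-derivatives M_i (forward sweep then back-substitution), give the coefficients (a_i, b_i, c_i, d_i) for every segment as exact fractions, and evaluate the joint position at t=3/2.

Δ: Δ0=-3, Δ1=1/2
row 1: diag=8, rhs=21; c'=1/4, d'=21/8
back: M1=21/8
M: M0=0, M1=21/8, M2=0
seg 0: a=3, c=M0/2=0, d=(M1−M0)/(6·2)=7/32, b=Δ0−h0·(2M0+M1)/6=-31/8
seg 1: a=-3, c=M1/2=21/16, d=(M2−M1)/(6·2)=-7/32, b=Δ1−h1·(2M1+M2)/6=-5/4
t_q=3/2 → seg 0, τ=3/2; S=3+-31/8·τ+0·τ²+7/32·τ³=-531/256

  seg 0: a=3 b=-31/8 c=0 d=7/32
  seg 1: a=-3 b=-5/4 c=21/16 d=-7/32
S(3/2) = -531/256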